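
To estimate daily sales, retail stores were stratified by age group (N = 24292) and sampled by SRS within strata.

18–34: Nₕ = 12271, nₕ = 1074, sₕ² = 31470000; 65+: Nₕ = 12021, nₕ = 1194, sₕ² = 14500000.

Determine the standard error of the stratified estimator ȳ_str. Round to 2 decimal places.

Var(ȳ_str) = Σₕ Wₕ²(1 − fₕ)sₕ²/nₕ with Wₕ = Nₕ/N, N = 24292.
18–34: Wₕ = 0.50514573; term = 0.50514573²·(1 − 0.08752343)·31470000/1074 = 6822.5629.
65+: Wₕ = 0.49485427; term = 0.49485427²·(1 − 0.09932618)·14500000/1194 = 2678.4643.
Sum = 9501.0272.
SE = √(9501.0272) = 97.47.

97.47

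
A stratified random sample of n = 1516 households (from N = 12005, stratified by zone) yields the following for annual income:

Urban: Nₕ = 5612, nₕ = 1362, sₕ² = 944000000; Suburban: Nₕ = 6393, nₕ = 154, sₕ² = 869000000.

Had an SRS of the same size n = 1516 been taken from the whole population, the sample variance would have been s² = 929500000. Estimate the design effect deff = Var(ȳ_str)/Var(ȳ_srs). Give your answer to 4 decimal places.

3.1293

Var(ȳ_str) = Σ Wₕ²(1−fₕ)sₕ²/nₕ with Wₕ = Nₕ/12005:
  Urban: (5612/12005)²·(1−1362/5612)·944000000/1362 = 114703.63
  Suburban: (6393/12005)²·(1−154/6393)·869000000/154 = 1.5616885 × 10^6
  → Var(ȳ_str) = 1.6763921 × 10^6.
Var(ȳ_srs) = (1 − 1516/12005)·929500000/1516 = 535700.58.
deff = (1.6763921 × 10^6) / 535700.58 = 3.1293.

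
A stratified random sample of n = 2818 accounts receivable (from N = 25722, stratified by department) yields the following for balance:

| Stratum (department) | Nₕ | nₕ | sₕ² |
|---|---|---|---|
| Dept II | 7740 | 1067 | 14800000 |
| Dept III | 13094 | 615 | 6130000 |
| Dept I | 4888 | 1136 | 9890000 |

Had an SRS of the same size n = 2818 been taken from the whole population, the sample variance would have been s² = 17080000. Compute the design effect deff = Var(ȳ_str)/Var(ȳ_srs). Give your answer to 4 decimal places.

Var(ȳ_str) = Σ Wₕ²(1−fₕ)sₕ²/nₕ with Wₕ = Nₕ/25722:
  Dept II: (7740/25722)²·(1−1067/7740)·14800000/1067 = 1082.8042
  Dept III: (13094/25722)²·(1−615/13094)·6130000/615 = 2461.6597
  Dept I: (4888/25722)²·(1−1136/4888)·9890000/1136 = 241.32511
  → Var(ȳ_str) = 3785.789.
Var(ȳ_srs) = (1 − 2818/25722)·17080000/2818 = 5397.0132.
deff = 3785.789 / 5397.0132 = 0.7015.

0.7015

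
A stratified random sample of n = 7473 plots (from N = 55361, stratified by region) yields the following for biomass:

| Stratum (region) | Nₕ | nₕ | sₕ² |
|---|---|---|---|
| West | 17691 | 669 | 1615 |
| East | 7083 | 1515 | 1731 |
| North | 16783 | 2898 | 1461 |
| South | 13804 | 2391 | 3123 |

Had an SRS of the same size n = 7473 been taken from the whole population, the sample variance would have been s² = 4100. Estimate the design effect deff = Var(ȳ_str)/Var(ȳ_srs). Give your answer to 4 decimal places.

Var(ȳ_str) = Σ Wₕ²(1−fₕ)sₕ²/nₕ with Wₕ = Nₕ/55361:
  West: (17691/55361)²·(1−669/17691)·1615/669 = 0.23719281
  East: (7083/55361)²·(1−1515/7083)·1731/1515 = 0.014702563
  North: (16783/55361)²·(1−2898/16783)·1461/2898 = 0.038331822
  South: (13804/55361)²·(1−2391/13804)·3123/2391 = 0.067141235
  → Var(ȳ_str) = 0.35736843.
Var(ȳ_srs) = (1 − 7473/55361)·4100/7473 = 0.47458242.
deff = 0.35736843 / 0.47458242 = 0.7530.

0.7530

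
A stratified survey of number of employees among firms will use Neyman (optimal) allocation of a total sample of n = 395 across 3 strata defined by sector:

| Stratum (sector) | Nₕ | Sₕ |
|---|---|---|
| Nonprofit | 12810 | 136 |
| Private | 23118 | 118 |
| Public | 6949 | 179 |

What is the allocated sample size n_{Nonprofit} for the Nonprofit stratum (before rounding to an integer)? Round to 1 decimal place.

120.4

Neyman allocation: nₕ = n·NₕSₕ / Σⱼ NⱼSⱼ.
Σ NⱼSⱼ = 12810·136 + 23118·118 + 6949·179 = 5.713955 × 10^6.
n_{Nonprofit} = 395·12810·136 / (5.713955 × 10^6) = 120.4.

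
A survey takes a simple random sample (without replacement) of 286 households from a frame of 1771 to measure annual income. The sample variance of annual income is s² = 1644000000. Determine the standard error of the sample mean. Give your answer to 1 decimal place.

2195.4

Under SRS without replacement, Var(ȳ) = (1 − f)·s²/n with f = n/N = 286/1771 = 0.16149068.
Var(ȳ) = (1 − 0.16149068)·1644000000/286 = 0.83850932·5.7482517 × 10^6 = 4.8199626 × 10^6.
SE(ȳ) = √(4.8199626 × 10^6) = 2195.4.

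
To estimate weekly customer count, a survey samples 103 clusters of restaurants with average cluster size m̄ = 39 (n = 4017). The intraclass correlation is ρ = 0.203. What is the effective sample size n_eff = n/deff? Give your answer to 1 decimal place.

461.0

deff = 1 + (39 − 1)·0.203 = 1 + 7.714 = 8.714.
n_eff = 4017 / 8.714 = 461.0.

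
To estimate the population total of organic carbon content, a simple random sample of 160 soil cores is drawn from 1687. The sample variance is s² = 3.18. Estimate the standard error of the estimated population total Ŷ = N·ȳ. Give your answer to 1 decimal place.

226.3

Var(Ŷ) = N²·Var(ȳ) = N²·(1 − n/N)·s²/n.
f = 160/1687 = 0.09484292; Var(ȳ) = 0.90515708·3.18/160 = 0.017989997.
Var(Ŷ) = 1687² · 0.017989997 = 51198.974.
SE(Ŷ) = √(51198.974) = 226.3.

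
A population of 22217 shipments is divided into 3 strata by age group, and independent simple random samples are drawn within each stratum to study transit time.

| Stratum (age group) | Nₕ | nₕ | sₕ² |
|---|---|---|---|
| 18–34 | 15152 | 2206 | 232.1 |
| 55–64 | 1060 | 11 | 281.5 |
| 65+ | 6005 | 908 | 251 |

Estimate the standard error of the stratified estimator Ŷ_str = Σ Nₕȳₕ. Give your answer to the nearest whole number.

Var(Ŷ_str) = Σₕ Nₕ²(1 − fₕ)sₕ²/nₕ.
18–34: 15152²·(1 − 2206/15152)·232.1/2206 = 2.0638361 × 10^7.
55–64: 1060²·(1 − 11/1060)·281.5/11 = 2.8455555 × 10^7.
65+: 6005²·(1 − 908/6005)·251/908 = 8.4608797 × 10^6.
Sum = 5.7554796 × 10^7.
SE = √(5.7554796 × 10^7) = 7586.

7586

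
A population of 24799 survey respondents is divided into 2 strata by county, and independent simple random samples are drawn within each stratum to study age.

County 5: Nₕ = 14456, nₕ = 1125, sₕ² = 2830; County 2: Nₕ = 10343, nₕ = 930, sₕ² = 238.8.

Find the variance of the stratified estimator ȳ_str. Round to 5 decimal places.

0.82892

Var(ȳ_str) = Σₕ Wₕ²(1 − fₕ)sₕ²/nₕ with Wₕ = Nₕ/N, N = 24799.
County 5: Wₕ = 0.58292673; term = 0.58292673²·(1 − 0.07782236)·2830/1125 = 0.78827262.
County 2: Wₕ = 0.41707327; term = 0.41707327²·(1 − 0.08991589)·238.8/930 = 0.040649726.
Sum = 0.82892235.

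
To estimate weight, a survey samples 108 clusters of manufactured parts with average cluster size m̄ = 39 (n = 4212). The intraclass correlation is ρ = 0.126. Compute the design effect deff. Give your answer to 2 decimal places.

5.79

deff = 1 + (39 − 1)·0.126 = 1 + 4.788 = 5.788.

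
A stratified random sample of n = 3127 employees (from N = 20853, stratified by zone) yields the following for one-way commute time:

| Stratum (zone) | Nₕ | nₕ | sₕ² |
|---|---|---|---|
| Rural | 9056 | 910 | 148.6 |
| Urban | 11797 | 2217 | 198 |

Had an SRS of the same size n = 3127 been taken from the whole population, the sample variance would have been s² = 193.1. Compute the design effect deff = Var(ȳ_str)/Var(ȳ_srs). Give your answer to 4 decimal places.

0.9699

Var(ȳ_str) = Σ Wₕ²(1−fₕ)sₕ²/nₕ with Wₕ = Nₕ/20853:
  Rural: (9056/20853)²·(1−910/9056)·148.6/910 = 0.027702639
  Urban: (11797/20853)²·(1−2217/11797)·198/2217 = 0.023211302
  → Var(ȳ_str) = 0.050913941.
Var(ȳ_srs) = (1 − 3127/20853)·193.1/3127 = 0.05249242.
deff = 0.050913941 / 0.05249242 = 0.9699.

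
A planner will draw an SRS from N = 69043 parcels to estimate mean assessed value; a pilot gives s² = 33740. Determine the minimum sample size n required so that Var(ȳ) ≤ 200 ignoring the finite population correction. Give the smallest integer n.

169

Without fpc, n₀ = s²/D = 33740/200 = 168.7000.
Rounding up, n = 169.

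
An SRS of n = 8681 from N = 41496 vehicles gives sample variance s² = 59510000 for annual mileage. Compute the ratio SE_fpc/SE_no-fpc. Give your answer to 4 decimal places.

f = n/N = 8681/41496 = 0.20920089.
SE_no-fpc = √(s²/n) = 82.796141; SE_fpc = √((1−f)s²/n) = 73.628031.
Ratio = √(1−f) = 0.88926886.

0.8893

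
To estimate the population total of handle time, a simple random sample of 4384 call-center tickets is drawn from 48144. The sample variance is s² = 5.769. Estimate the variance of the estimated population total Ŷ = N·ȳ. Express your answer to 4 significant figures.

Var(Ŷ) = N²·Var(ȳ) = N²·(1 − n/N)·s²/n.
f = 4384/48144 = 0.09106015; Var(ȳ) = 0.90893985·5.769/4384 = 0.0011960935.
Var(Ŷ) = 48144² · 0.0011960935 = 2.772359 × 10^6.

2.772 × 10^6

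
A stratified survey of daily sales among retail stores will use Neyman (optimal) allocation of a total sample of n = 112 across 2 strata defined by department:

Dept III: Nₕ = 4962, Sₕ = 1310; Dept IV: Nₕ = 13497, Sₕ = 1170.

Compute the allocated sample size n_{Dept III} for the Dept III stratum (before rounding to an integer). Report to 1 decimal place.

Neyman allocation: nₕ = n·NₕSₕ / Σⱼ NⱼSⱼ.
Σ NⱼSⱼ = 4962·1310 + 13497·1170 = 2.229171 × 10^7.
n_{Dept III} = 112·4962·1310 / (2.229171 × 10^7) = 32.7.

32.7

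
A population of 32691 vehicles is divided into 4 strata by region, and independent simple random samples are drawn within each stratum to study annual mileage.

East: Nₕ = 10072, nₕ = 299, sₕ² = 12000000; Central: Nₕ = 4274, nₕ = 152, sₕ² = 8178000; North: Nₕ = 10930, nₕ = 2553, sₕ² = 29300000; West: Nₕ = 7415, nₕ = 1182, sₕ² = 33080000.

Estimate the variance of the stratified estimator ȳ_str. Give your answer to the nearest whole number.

Var(ȳ_str) = Σₕ Wₕ²(1 − fₕ)sₕ²/nₕ with Wₕ = Nₕ/N, N = 32691.
East: Wₕ = 0.30809703; term = 0.30809703²·(1 − 0.02968626)·12000000/299 = 3696.5558.
Central: Wₕ = 0.13073935; term = 0.13073935²·(1 − 0.03556387)·8178000/152 = 886.93055.
North: Wₕ = 0.33434279; term = 0.33434279²·(1 − 0.23357731)·29300000/2553 = 983.26158.
West: Wₕ = 0.22682084; term = 0.22682084²·(1 − 0.15940661)·33080000/1182 = 1210.3191.
Sum = 6777.067.

6777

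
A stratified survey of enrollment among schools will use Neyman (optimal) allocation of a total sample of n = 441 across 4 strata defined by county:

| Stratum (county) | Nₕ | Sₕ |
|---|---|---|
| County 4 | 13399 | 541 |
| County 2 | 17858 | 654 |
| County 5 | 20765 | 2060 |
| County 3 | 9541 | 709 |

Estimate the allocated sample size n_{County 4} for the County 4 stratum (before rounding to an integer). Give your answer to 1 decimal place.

Neyman allocation: nₕ = n·NₕSₕ / Σⱼ NⱼSⱼ.
Σ NⱼSⱼ = 13399·541 + 17858·654 + 20765·2060 + 9541·709 = 6.846846 × 10^7.
n_{County 4} = 441·13399·541 / (6.846846 × 10^7) = 46.7.

46.7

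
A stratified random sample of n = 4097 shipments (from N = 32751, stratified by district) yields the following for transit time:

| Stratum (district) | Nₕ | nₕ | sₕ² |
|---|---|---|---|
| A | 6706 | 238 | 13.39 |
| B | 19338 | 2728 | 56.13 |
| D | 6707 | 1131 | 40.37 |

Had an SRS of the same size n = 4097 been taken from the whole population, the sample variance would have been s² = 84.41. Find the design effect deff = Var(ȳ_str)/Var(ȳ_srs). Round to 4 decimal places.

0.5371

Var(ȳ_str) = Σ Wₕ²(1−fₕ)sₕ²/nₕ with Wₕ = Nₕ/32751:
  A: (6706/32751)²·(1−238/6706)·13.39/238 = 0.0022750348
  B: (19338/32751)²·(1−2728/19338)·56.13/2728 = 0.0061614472
  D: (6707/32751)²·(1−1131/6707)·40.37/1131 = 0.0012445091
  → Var(ȳ_str) = 0.0096809911.
Var(ȳ_srs) = (1 − 4097/32751)·84.41/4097 = 0.018025554.
deff = 0.0096809911 / 0.018025554 = 0.5371.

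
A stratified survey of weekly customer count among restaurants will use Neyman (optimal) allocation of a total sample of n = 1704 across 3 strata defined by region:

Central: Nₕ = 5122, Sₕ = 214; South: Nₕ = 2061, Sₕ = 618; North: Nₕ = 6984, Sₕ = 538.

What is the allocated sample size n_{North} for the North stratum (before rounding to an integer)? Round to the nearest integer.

Neyman allocation: nₕ = n·NₕSₕ / Σⱼ NⱼSⱼ.
Σ NⱼSⱼ = 5122·214 + 2061·618 + 6984·538 = 6.127198 × 10^6.
n_{North} = 1704·6984·538 / (6.127198 × 10^6) = 1045.

1045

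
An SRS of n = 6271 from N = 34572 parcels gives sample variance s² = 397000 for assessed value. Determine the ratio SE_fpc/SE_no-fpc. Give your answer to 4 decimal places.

f = n/N = 6271/34572 = 0.18138956.
SE_no-fpc = √(s²/n) = 7.9565877; SE_fpc = √((1−f)s²/n) = 7.1988892.
Ratio = √(1−f) = 0.90477093.

0.9048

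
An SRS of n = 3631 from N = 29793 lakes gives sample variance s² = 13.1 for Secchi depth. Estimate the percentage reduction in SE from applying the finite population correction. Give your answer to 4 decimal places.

6.2916

f = n/N = 3631/29793 = 0.12187427.
SE_no-fpc = √(s²/n) = 0.060065144; SE_fpc = √((1−f)s²/n) = 0.056286063.
Ratio = √(1−f) = 0.93708363. Reduction = 100·(1 − 0.93708363) = 6.2916%.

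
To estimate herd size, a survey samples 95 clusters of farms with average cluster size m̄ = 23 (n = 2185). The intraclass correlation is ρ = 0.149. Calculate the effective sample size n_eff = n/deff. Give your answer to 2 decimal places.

510.75

deff = 1 + (23 − 1)·0.149 = 1 + 3.278 = 4.278.
n_eff = 2185 / 4.278 = 510.75.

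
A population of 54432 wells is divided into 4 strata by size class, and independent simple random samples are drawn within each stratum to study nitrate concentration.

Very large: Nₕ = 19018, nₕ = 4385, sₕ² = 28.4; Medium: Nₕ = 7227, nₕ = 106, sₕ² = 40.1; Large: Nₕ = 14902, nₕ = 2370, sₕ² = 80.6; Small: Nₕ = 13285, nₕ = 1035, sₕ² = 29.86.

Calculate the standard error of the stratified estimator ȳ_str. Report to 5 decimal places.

Var(ȳ_str) = Σₕ Wₕ²(1 − fₕ)sₕ²/nₕ with Wₕ = Nₕ/N, N = 54432.
Very large: Wₕ = 0.34939006; term = 0.34939006²·(1 − 0.23057104)·28.4/4385 = 6.083288 × 10^-4.
Medium: Wₕ = 0.13277116; term = 0.13277116²·(1 − 0.01466722)·40.1/106 = 0.0065709621.
Large: Wₕ = 0.27377278; term = 0.27377278²·(1 − 0.15903906)·80.6/2370 = 0.0021435966.
Small: Wₕ = 0.24406599; term = 0.24406599²·(1 − 0.07790741)·29.86/1035 = 0.0015846688.
Sum = 0.010907556.
SE = √(0.010907556) = 0.10444.

0.10444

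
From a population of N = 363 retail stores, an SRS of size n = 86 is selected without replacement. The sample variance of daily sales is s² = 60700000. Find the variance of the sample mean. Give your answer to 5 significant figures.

Under SRS without replacement, Var(ȳ) = (1 − f)·s²/n with f = n/N = 86/363 = 0.23691460.
Var(ȳ) = (1 − 0.23691460)·60700000/86 = 0.76308540·705813.95 = 538596.32.

538600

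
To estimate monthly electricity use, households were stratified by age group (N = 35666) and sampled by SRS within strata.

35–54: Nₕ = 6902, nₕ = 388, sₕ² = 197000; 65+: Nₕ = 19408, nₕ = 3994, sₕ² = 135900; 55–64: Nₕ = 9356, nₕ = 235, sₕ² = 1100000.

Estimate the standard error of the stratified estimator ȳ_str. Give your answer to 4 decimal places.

Var(ȳ_str) = Σₕ Wₕ²(1 − fₕ)sₕ²/nₕ with Wₕ = Nₕ/N, N = 35666.
35–54: Wₕ = 0.19351764; term = 0.19351764²·(1 − 0.05621559)·197000/388 = 17.945204.
65+: Wₕ = 0.54415970; term = 0.54415970²·(1 − 0.20579143)·135900/3994 = 8.0020033.
55–64: Wₕ = 0.26232266; term = 0.26232266²·(1 − 0.02511757)·1100000/235 = 314.01376.
Sum = 339.96097.
SE = √(339.96097) = 18.4380.

18.4380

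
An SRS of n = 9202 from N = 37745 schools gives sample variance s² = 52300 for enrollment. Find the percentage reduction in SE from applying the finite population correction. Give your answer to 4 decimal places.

13.0399

f = n/N = 9202/37745 = 0.24379388.
SE_no-fpc = √(s²/n) = 2.3840191; SE_fpc = √((1−f)s²/n) = 2.0731457.
Ratio = √(1−f) = 0.86960113. Reduction = 100·(1 − 0.86960113) = 13.0399%.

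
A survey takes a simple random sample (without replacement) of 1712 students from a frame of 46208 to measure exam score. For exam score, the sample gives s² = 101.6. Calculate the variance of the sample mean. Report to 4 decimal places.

Under SRS without replacement, Var(ȳ) = (1 − f)·s²/n with f = n/N = 1712/46208 = 0.03704986.
Var(ȳ) = (1 − 0.03704986)·101.6/1712 = 0.96295014·0.059345794 = 0.057147041.

0.0571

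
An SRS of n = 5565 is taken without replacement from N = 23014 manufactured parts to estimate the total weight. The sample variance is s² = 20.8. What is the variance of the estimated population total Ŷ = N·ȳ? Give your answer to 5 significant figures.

1.5009 × 10^6

Var(Ŷ) = N²·Var(ȳ) = N²·(1 − n/N)·s²/n.
f = 5565/23014 = 0.24180933; Var(ȳ) = 0.75819067·20.8/5565 = 0.0028338483.
Var(Ŷ) = 23014² · 0.0028338483 = 1.5009313 × 10^6.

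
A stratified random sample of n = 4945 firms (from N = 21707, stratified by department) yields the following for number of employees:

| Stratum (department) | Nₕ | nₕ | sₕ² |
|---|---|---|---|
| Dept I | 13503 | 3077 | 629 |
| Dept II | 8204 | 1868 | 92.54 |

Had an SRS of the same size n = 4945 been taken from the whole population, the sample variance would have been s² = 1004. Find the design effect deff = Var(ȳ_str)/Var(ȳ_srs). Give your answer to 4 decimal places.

Var(ȳ_str) = Σ Wₕ²(1−fₕ)sₕ²/nₕ with Wₕ = Nₕ/21707:
  Dept I: (13503/21707)²·(1−3077/13503)·629/3077 = 0.061076132
  Dept II: (8204/21707)²·(1−1868/8204)·92.54/1868 = 0.0054650461
  → Var(ȳ_str) = 0.066541178.
Var(ȳ_srs) = (1 − 4945/21707)·1004/4945 = 0.15678101.
deff = 0.066541178 / 0.15678101 = 0.4244.

0.4244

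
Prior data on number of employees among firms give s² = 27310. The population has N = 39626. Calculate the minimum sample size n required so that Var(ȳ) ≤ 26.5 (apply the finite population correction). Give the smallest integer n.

1005

Without fpc, n₀ = s²/D = 27310/26.5 = 1030.5660.
With fpc, (1 − n/N)·s²/n ≤ D requires n ≥ n₀/(1 + n₀/N) = 1030.5660/(1 + 1030.5660/39626) = 1004.4431.
Rounding up, n = 1005.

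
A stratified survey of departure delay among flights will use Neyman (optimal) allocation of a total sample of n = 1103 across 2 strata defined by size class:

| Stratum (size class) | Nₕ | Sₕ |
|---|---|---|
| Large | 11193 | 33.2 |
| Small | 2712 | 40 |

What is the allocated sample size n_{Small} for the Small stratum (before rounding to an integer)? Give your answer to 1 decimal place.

Neyman allocation: nₕ = n·NₕSₕ / Σⱼ NⱼSⱼ.
Σ NⱼSⱼ = 11193·33.2 + 2712·40 = 480087.6.
n_{Small} = 1103·2712·40 / 480087.6 = 249.2.

249.2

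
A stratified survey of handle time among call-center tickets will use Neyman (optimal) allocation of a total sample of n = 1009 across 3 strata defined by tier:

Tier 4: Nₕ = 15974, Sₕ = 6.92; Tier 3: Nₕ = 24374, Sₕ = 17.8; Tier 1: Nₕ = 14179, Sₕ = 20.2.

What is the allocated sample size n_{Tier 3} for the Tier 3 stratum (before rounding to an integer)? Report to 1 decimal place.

Neyman allocation: nₕ = n·NₕSₕ / Σⱼ NⱼSⱼ.
Σ NⱼSⱼ = 15974·6.92 + 24374·17.8 + 14179·20.2 = 830813.08.
n_{Tier 3} = 1009·24374·17.8 / 830813.08 = 526.9.

526.9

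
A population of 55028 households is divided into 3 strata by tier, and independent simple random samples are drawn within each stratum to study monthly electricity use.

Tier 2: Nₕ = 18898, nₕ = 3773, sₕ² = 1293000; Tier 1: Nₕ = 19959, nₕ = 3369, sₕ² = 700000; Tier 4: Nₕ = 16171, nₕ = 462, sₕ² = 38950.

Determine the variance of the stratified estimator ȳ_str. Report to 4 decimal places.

Var(ȳ_str) = Σₕ Wₕ²(1 − fₕ)sₕ²/nₕ with Wₕ = Nₕ/N, N = 55028.
Tier 2: Wₕ = 0.34342517; term = 0.34342517²·(1 − 0.19965076)·1293000/3773 = 32.3486.
Tier 1: Wₕ = 0.36270626; term = 0.36270626²·(1 − 0.16879603)·700000/3369 = 22.720335.
Tier 4: Wₕ = 0.29386858; term = 0.29386858²·(1 − 0.02856966)·38950/462 = 7.0726708.
Sum = 62.141606.

62.1416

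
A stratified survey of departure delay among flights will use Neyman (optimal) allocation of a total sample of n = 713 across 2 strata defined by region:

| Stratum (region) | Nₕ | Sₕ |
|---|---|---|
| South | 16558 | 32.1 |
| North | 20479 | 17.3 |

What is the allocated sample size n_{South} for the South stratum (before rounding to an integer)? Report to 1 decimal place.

Neyman allocation: nₕ = n·NₕSₕ / Σⱼ NⱼSⱼ.
Σ NⱼSⱼ = 16558·32.1 + 20479·17.3 = 885798.5.
n_{South} = 713·16558·32.1 / 885798.5 = 427.8.

427.8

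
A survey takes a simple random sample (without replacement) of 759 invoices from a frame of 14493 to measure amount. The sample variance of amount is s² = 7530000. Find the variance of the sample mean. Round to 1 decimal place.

9401.4

Under SRS without replacement, Var(ȳ) = (1 − f)·s²/n with f = n/N = 759/14493 = 0.05237011.
Var(ȳ) = (1 − 0.05237011)·7530000/759 = 0.94762989·9920.9486 = 9401.3874.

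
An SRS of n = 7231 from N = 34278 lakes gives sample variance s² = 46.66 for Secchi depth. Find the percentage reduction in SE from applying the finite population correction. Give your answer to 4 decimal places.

f = n/N = 7231/34278 = 0.21095163.
SE_no-fpc = √(s²/n) = 0.080329153; SE_fpc = √((1−f)s²/n) = 0.071355097.
Ratio = √(1−f) = 0.88828395. Reduction = 100·(1 − 0.88828395) = 11.1716%.

11.1716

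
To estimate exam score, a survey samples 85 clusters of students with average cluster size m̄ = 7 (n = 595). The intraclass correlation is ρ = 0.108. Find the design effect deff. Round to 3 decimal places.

1.648

deff = 1 + (7 − 1)·0.108 = 1 + 0.648 = 1.648.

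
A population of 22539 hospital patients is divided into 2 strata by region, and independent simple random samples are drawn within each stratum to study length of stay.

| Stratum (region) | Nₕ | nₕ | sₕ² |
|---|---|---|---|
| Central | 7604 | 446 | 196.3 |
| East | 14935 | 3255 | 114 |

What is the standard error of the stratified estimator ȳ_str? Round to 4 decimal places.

Var(ȳ_str) = Σₕ Wₕ²(1 − fₕ)sₕ²/nₕ with Wₕ = Nₕ/N, N = 22539.
Central: Wₕ = 0.33737078; term = 0.33737078²·(1 − 0.05865334)·196.3/446 = 0.047157411.
East: Wₕ = 0.66262922; term = 0.66262922²·(1 − 0.21794443)·114/3255 = 0.012026317.
Sum = 0.059183728.
SE = √(0.059183728) = 0.2433.

0.2433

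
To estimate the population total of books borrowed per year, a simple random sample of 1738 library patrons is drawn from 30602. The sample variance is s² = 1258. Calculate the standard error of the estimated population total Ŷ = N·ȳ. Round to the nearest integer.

25285

Var(Ŷ) = N²·Var(ȳ) = N²·(1 − n/N)·s²/n.
f = 1738/30602 = 0.05679367; Var(ȳ) = 0.94320633·1258/1738 = 0.68271206.
Var(Ŷ) = 30602² · 0.68271206 = 6.3934783 × 10^8.
SE(Ŷ) = √(6.3934783 × 10^8) = 25285.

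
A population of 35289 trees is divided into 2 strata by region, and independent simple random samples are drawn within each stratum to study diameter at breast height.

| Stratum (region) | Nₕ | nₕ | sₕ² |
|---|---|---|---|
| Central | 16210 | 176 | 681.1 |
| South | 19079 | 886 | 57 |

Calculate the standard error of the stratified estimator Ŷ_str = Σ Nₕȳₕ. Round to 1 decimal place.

Var(Ŷ_str) = Σₕ Nₕ²(1 − fₕ)sₕ²/nₕ.
Central: 16210²·(1 − 176/16210)·681.1/176 = 1.0058266 × 10^9.
South: 19079²·(1 − 886/19079)·57/886 = 2.2330634 × 10^7.
Sum = 1.0281572 × 10^9.
SE = √(1.0281572 × 10^9) = 32064.9.

32064.9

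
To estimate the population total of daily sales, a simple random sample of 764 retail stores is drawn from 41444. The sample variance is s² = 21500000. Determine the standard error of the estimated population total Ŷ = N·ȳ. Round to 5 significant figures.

6.8880 × 10^6

Var(Ŷ) = N²·Var(ȳ) = N²·(1 − n/N)·s²/n.
f = 764/41444 = 0.01843451; Var(ȳ) = 0.98156549·21500000/764 = 27622.589.
Var(Ŷ) = 41444² · 27622.589 = 4.7444701 × 10^13.
SE(Ŷ) = √(4.7444701 × 10^13) = 6.8880 × 10^6.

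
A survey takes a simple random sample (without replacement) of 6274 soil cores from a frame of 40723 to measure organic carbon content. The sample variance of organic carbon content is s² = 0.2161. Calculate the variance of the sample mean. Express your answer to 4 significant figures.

2.914 × 10^-5

Under SRS without replacement, Var(ȳ) = (1 − f)·s²/n with f = n/N = 6274/40723 = 0.15406527.
Var(ȳ) = (1 − 0.15406527)·0.2161/6274 = 0.84593473·3.4443736 × 10^-5 = 2.9137153 × 10^-5.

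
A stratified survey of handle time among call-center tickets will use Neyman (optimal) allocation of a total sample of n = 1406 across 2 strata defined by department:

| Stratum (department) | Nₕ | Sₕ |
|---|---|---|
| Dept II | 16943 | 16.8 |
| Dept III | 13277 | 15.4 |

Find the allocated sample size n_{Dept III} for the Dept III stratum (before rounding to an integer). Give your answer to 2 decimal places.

Neyman allocation: nₕ = n·NₕSₕ / Σⱼ NⱼSⱼ.
Σ NⱼSⱼ = 16943·16.8 + 13277·15.4 = 489108.2.
n_{Dept III} = 1406·13277·15.4 / 489108.2 = 587.76.

587.76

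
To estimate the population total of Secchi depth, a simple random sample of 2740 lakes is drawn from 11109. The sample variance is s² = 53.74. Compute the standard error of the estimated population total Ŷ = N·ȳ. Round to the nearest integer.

1350

Var(Ŷ) = N²·Var(ȳ) = N²·(1 − n/N)·s²/n.
f = 2740/11109 = 0.24664686; Var(ȳ) = 0.75335314·53.74/2740 = 0.01477562.
Var(Ŷ) = 11109² · 0.01477562 = 1.8234575 × 10^6.
SE(Ŷ) = √(1.8234575 × 10^6) = 1350.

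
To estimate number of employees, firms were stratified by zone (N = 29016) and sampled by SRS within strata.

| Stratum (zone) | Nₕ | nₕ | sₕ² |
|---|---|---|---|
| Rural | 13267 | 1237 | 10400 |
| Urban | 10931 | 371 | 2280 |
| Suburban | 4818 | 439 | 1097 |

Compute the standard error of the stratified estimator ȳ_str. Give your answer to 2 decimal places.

Var(ȳ_str) = Σₕ Wₕ²(1 − fₕ)sₕ²/nₕ with Wₕ = Nₕ/N, N = 29016.
Rural: Wₕ = 0.45723049; term = 0.45723049²·(1 − 0.09323886)·10400/1237 = 1.5937746.
Urban: Wₕ = 0.37672319; term = 0.37672319²·(1 − 0.03394017)·2280/371 = 0.84257713.
Suburban: Wₕ = 0.16604632; term = 0.16604632²·(1 − 0.09111665)·1097/439 = 0.06261938.
Sum = 2.4989711.
SE = √(2.4989711) = 1.58.

1.58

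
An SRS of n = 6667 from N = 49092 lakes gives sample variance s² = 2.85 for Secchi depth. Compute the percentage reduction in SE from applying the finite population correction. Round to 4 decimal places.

7.0380

f = n/N = 6667/49092 = 0.13580624.
SE_no-fpc = √(s²/n) = 0.020675556; SE_fpc = √((1−f)s²/n) = 0.019220415.
Ratio = √(1−f) = 0.92962022. Reduction = 100·(1 − 0.92962022) = 7.0380%.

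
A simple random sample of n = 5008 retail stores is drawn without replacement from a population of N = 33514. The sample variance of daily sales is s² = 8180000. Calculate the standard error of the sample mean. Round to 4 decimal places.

Under SRS without replacement, Var(ȳ) = (1 − f)·s²/n with f = n/N = 5008/33514 = 0.14943009.
Var(ȳ) = (1 − 0.14943009)·8180000/5008 = 0.85056991·1633.3866 = 1389.3095.
SE(ȳ) = √(1389.3095) = 37.2734.

37.2734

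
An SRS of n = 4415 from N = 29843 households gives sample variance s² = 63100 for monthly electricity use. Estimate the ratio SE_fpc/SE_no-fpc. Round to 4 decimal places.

0.9231

f = n/N = 4415/29843 = 0.14794089.
SE_no-fpc = √(s²/n) = 3.7805007; SE_fpc = √((1−f)s²/n) = 3.4896686.
Ratio = √(1−f) = 0.92307048.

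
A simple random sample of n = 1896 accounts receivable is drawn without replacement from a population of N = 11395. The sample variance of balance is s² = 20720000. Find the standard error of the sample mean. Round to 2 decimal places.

95.45

Under SRS without replacement, Var(ȳ) = (1 − f)·s²/n with f = n/N = 1896/11395 = 0.16638877.
Var(ȳ) = (1 − 0.16638877)·20720000/1896 = 0.83361123·10928.27 = 9109.9287.
SE(ȳ) = √(9109.9287) = 95.45.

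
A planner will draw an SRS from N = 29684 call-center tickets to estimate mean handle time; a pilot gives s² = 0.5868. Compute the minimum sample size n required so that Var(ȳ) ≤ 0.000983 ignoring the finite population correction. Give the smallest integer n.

597

Without fpc, n₀ = s²/D = 0.5868/0.000983 = 596.9481.
Rounding up, n = 597.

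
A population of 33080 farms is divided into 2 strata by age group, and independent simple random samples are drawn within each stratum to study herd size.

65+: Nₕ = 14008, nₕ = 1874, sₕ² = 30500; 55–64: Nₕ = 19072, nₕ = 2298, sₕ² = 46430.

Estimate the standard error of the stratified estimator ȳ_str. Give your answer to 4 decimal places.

2.9043

Var(ȳ_str) = Σₕ Wₕ²(1 − fₕ)sₕ²/nₕ with Wₕ = Nₕ/N, N = 33080.
65+: Wₕ = 0.42345828; term = 0.42345828²·(1 − 0.13378070)·30500/1874 = 2.5280134.
55–64: Wₕ = 0.57654172; term = 0.57654172²·(1 − 0.12049077)·46430/2298 = 5.9067764.
Sum = 8.4347898.
SE = √(8.4347898) = 2.9043.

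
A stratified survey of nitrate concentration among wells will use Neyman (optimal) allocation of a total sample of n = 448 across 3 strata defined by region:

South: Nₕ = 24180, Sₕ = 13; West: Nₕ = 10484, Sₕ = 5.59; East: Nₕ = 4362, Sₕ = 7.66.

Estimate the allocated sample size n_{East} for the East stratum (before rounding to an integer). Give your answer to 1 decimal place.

Neyman allocation: nₕ = n·NₕSₕ / Σⱼ NⱼSⱼ.
Σ NⱼSⱼ = 24180·13 + 10484·5.59 + 4362·7.66 = 406358.48.
n_{East} = 448·4362·7.66 / 406358.48 = 36.8.

36.8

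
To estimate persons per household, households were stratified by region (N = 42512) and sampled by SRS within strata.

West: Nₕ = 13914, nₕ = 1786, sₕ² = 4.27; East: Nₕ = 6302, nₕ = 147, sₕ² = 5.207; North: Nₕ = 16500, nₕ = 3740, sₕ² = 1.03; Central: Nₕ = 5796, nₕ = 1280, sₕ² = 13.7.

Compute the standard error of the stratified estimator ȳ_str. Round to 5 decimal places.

Var(ȳ_str) = Σₕ Wₕ²(1 − fₕ)sₕ²/nₕ with Wₕ = Nₕ/N, N = 42512.
West: Wₕ = 0.32729582; term = 0.32729582²·(1 − 0.12835993)·4.27/1786 = 2.2323615 × 10^-4.
East: Wₕ = 0.14824050; term = 0.14824050²·(1 − 0.02332593)·5.207/147 = 7.6024509 × 10^-4.
North: Wₕ = 0.38812571; term = 0.38812571²·(1 − 0.22666667)·1.03/3740 = 3.2083162 × 10^-5.
Central: Wₕ = 0.13633798; term = 0.13633798²·(1 − 0.22084196)·13.7/1280 = 1.5501361 × 10^-4.
Sum = 0.001170578.
SE = √(0.001170578) = 0.03421.

0.03421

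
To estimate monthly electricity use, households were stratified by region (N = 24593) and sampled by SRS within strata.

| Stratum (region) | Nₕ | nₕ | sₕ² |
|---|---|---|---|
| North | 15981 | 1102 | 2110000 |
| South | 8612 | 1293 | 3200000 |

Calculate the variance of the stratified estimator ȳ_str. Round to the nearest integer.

Var(ȳ_str) = Σₕ Wₕ²(1 − fₕ)sₕ²/nₕ with Wₕ = Nₕ/N, N = 24593.
North: Wₕ = 0.64981905; term = 0.64981905²·(1 − 0.06895689)·2110000/1102 = 752.75827.
South: Wₕ = 0.35018095; term = 0.35018095²·(1 − 0.15013934)·3200000/1293 = 257.91951.
Sum = 1010.6778.

1011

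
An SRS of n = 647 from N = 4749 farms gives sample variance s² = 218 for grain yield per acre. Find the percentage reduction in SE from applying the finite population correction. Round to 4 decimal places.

7.0613

f = n/N = 647/4749 = 0.13623921.
SE_no-fpc = √(s²/n) = 0.58046509; SE_fpc = √((1−f)s²/n) = 0.5394769.
Ratio = √(1−f) = 0.92938732. Reduction = 100·(1 − 0.92938732) = 7.0613%.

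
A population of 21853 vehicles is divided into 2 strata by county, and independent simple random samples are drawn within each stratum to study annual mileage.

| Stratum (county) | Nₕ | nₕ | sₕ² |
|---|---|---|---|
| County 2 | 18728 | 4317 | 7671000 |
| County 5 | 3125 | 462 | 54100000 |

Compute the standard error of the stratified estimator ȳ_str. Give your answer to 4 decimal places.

Var(ȳ_str) = Σₕ Wₕ²(1 − fₕ)sₕ²/nₕ with Wₕ = Nₕ/N, N = 21853.
County 2: Wₕ = 0.85699904; term = 0.85699904²·(1 − 0.23051047)·7671000/4317 = 1004.2303.
County 5: Wₕ = 0.14300096; term = 0.14300096²·(1 − 0.14784000)·54100000/462 = 2040.5834.
Sum = 3044.8137.
SE = √(3044.8137) = 55.1798.

55.1798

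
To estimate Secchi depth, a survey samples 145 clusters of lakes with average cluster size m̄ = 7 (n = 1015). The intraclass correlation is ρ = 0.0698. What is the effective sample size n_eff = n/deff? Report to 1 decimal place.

715.4

deff = 1 + (7 − 1)·0.0698 = 1 + 0.4188 = 1.4188.
n_eff = 1015 / 1.4188 = 715.4.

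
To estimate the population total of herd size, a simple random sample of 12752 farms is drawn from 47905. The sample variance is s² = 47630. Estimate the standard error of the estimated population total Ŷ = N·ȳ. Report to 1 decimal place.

79309.1

Var(Ŷ) = N²·Var(ȳ) = N²·(1 − n/N)·s²/n.
f = 12752/47905 = 0.26619351; Var(ȳ) = 0.73380649·47630/12752 = 2.7408409.
Var(Ŷ) = 47905² · 2.7408409 = 6.2899257 × 10^9.
SE(Ŷ) = √(6.2899257 × 10^9) = 79309.1.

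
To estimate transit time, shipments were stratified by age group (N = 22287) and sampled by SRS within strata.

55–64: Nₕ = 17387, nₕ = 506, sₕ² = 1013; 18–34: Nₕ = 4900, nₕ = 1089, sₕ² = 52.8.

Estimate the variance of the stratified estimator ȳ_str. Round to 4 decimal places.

Var(ȳ_str) = Σₕ Wₕ²(1 − fₕ)sₕ²/nₕ with Wₕ = Nₕ/N, N = 22287.
55–64: Wₕ = 0.78014089; term = 0.78014089²·(1 − 0.02910220)·1013/506 = 1.1829831.
18–34: Wₕ = 0.21985911; term = 0.21985911²·(1 − 0.22224490)·52.8/1089 = 0.0018227951.
Sum = 1.1848059.

1.1848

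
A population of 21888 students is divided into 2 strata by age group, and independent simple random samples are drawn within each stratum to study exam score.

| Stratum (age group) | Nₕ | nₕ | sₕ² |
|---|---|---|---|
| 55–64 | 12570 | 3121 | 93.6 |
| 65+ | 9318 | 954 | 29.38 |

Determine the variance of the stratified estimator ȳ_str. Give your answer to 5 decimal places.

0.01245

Var(ȳ_str) = Σₕ Wₕ²(1 − fₕ)sₕ²/nₕ with Wₕ = Nₕ/N, N = 21888.
55–64: Wₕ = 0.57428728; term = 0.57428728²·(1 − 0.24828958)·93.6/3121 = 0.0074351725.
65+: Wₕ = 0.42571272; term = 0.42571272²·(1 − 0.10238249)·29.38/954 = 0.0050098877.
Sum = 0.01244506.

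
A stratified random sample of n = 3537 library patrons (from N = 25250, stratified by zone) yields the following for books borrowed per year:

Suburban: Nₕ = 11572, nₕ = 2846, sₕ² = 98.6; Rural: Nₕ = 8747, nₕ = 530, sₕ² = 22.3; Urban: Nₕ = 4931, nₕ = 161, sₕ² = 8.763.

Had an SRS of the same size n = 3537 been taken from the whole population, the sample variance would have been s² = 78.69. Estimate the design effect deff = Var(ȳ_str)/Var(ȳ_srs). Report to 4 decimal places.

Var(ȳ_str) = Σ Wₕ²(1−fₕ)sₕ²/nₕ with Wₕ = Nₕ/25250:
  Suburban: (11572/25250)²·(1−2846/11572)·98.6/2846 = 0.0054871002
  Rural: (8747/25250)²·(1−530/8747)·22.3/530 = 0.0047432787
  Urban: (4931/25250)²·(1−161/4931)·8.763/161 = 0.0020079715
  → Var(ȳ_str) = 0.01223835.
Var(ȳ_srs) = (1 − 3537/25250)·78.69/3537 = 0.019131232.
deff = 0.01223835 / 0.019131232 = 0.6397.

0.6397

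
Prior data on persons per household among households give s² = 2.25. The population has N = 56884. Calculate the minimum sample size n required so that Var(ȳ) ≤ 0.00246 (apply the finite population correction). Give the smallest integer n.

Without fpc, n₀ = s²/D = 2.25/0.00246 = 914.6341.
With fpc, (1 − n/N)·s²/n ≤ D requires n ≥ n₀/(1 + n₀/N) = 914.6341/(1 + 914.6341/56884) = 900.1605.
Rounding up, n = 901.

901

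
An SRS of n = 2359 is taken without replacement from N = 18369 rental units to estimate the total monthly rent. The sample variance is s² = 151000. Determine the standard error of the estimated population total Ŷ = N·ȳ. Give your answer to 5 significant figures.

137200

Var(Ŷ) = N²·Var(ȳ) = N²·(1 − n/N)·s²/n.
f = 2359/18369 = 0.12842289; Var(ȳ) = 0.87157711·151000/2359 = 55.789803.
Var(Ŷ) = 18369² · 55.789803 = 1.8824604 × 10^10.
SE(Ŷ) = √(1.8824604 × 10^10) = 137200.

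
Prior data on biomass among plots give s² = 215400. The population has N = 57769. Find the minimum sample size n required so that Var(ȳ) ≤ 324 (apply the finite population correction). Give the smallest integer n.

658

Without fpc, n₀ = s²/D = 215400/324 = 664.8148.
With fpc, (1 − n/N)·s²/n ≤ D requires n ≥ n₀/(1 + n₀/N) = 664.8148/(1 + 664.8148/57769) = 657.2511.
Rounding up, n = 658.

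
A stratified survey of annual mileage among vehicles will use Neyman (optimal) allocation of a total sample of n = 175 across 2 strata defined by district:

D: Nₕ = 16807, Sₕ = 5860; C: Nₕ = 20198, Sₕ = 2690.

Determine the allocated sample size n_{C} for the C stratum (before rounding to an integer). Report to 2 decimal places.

62.22

Neyman allocation: nₕ = n·NₕSₕ / Σⱼ NⱼSⱼ.
Σ NⱼSⱼ = 16807·5860 + 20198·2690 = 1.5282164 × 10^8.
n_{C} = 175·20198·2690 / (1.5282164 × 10^8) = 62.22.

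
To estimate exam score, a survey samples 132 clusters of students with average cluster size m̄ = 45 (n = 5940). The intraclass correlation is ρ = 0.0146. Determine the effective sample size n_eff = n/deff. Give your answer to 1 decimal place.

3616.7

deff = 1 + (45 − 1)·0.0146 = 1 + 0.6424 = 1.6424.
n_eff = 5940 / 1.6424 = 3616.7.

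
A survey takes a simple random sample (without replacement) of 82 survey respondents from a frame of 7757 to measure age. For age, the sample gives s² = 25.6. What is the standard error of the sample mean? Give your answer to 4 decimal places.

Under SRS without replacement, Var(ȳ) = (1 − f)·s²/n with f = n/N = 82/7757 = 0.01057110.
Var(ȳ) = (1 − 0.01057110)·25.6/82 = 0.98942890·0.31219512 = 0.30889488.
SE(ȳ) = √(0.30889488) = 0.5558.

0.5558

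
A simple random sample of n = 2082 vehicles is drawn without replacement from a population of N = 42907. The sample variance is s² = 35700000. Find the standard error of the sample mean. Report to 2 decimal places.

127.73

Under SRS without replacement, Var(ȳ) = (1 − f)·s²/n with f = n/N = 2082/42907 = 0.04852355.
Var(ȳ) = (1 − 0.04852355)·35700000/2082 = 0.95147645·17146.974 = 16314.942.
SE(ȳ) = √(16314.942) = 127.73.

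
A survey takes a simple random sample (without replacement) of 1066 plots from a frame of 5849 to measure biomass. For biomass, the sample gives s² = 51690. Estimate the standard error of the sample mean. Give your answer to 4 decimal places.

6.2970

Under SRS without replacement, Var(ȳ) = (1 − f)·s²/n with f = n/N = 1066/5849 = 0.18225338.
Var(ȳ) = (1 − 0.18225338)·51690/1066 = 0.81774662·48.489681 = 39.652273.
SE(ȳ) = √(39.652273) = 6.2970.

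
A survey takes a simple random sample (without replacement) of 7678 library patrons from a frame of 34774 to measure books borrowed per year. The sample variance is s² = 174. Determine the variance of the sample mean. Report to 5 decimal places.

Under SRS without replacement, Var(ȳ) = (1 − f)·s²/n with f = n/N = 7678/34774 = 0.22079715.
Var(ȳ) = (1 − 0.22079715)·174/7678 = 0.77920285·0.022662152 = 0.017658413.

0.01766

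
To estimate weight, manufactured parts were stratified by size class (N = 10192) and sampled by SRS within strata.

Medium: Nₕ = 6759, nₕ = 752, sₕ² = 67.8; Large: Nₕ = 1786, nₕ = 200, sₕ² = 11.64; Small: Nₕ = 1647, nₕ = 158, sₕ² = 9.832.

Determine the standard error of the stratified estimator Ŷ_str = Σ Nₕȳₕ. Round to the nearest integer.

1995

Var(Ŷ_str) = Σₕ Nₕ²(1 − fₕ)sₕ²/nₕ.
Medium: 6759²·(1 − 752/6759)·67.8/752 = 3.6605971 × 10^6.
Large: 1786²·(1 − 200/1786)·11.64/200 = 164857.09.
Small: 1647²·(1 − 158/1647)·9.832/158 = 152606.52.
Sum = 3.9780607 × 10^6.
SE = √(3.9780607 × 10^6) = 1995.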